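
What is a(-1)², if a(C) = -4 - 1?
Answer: 25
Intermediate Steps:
a(C) = -5
a(-1)² = (-5)² = 25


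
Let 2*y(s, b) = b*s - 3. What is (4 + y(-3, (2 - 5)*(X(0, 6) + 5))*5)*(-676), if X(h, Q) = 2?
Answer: -104104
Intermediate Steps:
y(s, b) = -3/2 + b*s/2 (y(s, b) = (b*s - 3)/2 = (-3 + b*s)/2 = -3/2 + b*s/2)
(4 + y(-3, (2 - 5)*(X(0, 6) + 5))*5)*(-676) = (4 + (-3/2 + (½)*((2 - 5)*(2 + 5))*(-3))*5)*(-676) = (4 + (-3/2 + (½)*(-3*7)*(-3))*5)*(-676) = (4 + (-3/2 + (½)*(-21)*(-3))*5)*(-676) = (4 + (-3/2 + 63/2)*5)*(-676) = (4 + 30*5)*(-676) = (4 + 150)*(-676) = 154*(-676) = -104104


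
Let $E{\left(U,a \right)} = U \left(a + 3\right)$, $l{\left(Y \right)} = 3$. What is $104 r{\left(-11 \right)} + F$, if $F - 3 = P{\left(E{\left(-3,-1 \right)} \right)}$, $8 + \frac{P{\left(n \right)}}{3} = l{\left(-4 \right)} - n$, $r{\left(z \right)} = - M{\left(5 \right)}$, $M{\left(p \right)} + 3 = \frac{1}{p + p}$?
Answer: $\frac{1538}{5} \approx 307.6$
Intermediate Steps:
$M{\left(p \right)} = -3 + \frac{1}{2 p}$ ($M{\left(p \right)} = -3 + \frac{1}{p + p} = -3 + \frac{1}{2 p}$)
$E{\left(U,a \right)} = U \left(3 + a\right)$
$r{\left(z \right)} = \frac{29}{10}$ ($r{\left(z \right)} = - (-3 + \frac{1}{2 \cdot 5}) = - (-3 + \frac{1}{2} \cdot \frac{1}{5}) = - (-3 + \frac{1}{10}) = \left(-1\right) \left(- \frac{29}{10}\right) = \frac{29}{10}$)
$P{\left(n \right)} = -15 - 3 n$ ($P{\left(n \right)} = -24 + 3 \left(3 - n\right) = -24 - \left(-9 + 3 n\right) = -15 - 3 n$)
$F = 6$ ($F = 3 - \left(15 + 3 \left(- 3 \left(3 - 1\right)\right)\right) = 3 - \left(15 + 3 \left(\left(-3\right) 2\right)\right) = 3 - -3 = 3 + \left(-15 + 18\right) = 3 + 3 = 6$)
$104 r{\left(-11 \right)} + F = 104 \cdot \frac{29}{10} + 6 = \frac{1508}{5} + 6 = \frac{1538}{5}$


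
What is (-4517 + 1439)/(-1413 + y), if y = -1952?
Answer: 3078/3365 ≈ 0.91471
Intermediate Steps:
(-4517 + 1439)/(-1413 + y) = (-4517 + 1439)/(-1413 - 1952) = -3078/(-3365) = -3078*(-1/3365) = 3078/3365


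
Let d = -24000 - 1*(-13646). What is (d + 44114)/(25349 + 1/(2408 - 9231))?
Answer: 115172240/86478113 ≈ 1.3318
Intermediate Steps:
d = -10354 (d = -24000 + 13646 = -10354)
(d + 44114)/(25349 + 1/(2408 - 9231)) = (-10354 + 44114)/(25349 + 1/(2408 - 9231)) = 33760/(25349 + 1/(-6823)) = 33760/(25349 - 1/6823) = 33760/(172956226/6823) = 33760*(6823/172956226) = 115172240/86478113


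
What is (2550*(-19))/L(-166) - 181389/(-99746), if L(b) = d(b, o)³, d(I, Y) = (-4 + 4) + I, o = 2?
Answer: 208639917711/114066932204 ≈ 1.8291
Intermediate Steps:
d(I, Y) = I (d(I, Y) = 0 + I = I)
L(b) = b³
(2550*(-19))/L(-166) - 181389/(-99746) = (2550*(-19))/((-166)³) - 181389/(-99746) = -48450/(-4574296) - 181389*(-1/99746) = -48450*(-1/4574296) + 181389/99746 = 24225/2287148 + 181389/99746 = 208639917711/114066932204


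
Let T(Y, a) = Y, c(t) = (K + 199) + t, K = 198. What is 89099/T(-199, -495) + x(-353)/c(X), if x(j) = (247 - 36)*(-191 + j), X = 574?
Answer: -109357145/193229 ≈ -565.95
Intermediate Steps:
c(t) = 397 + t (c(t) = (198 + 199) + t = 397 + t)
x(j) = -40301 + 211*j (x(j) = 211*(-191 + j) = -40301 + 211*j)
89099/T(-199, -495) + x(-353)/c(X) = 89099/(-199) + (-40301 + 211*(-353))/(397 + 574) = 89099*(-1/199) + (-40301 - 74483)/971 = -89099/199 - 114784*1/971 = -89099/199 - 114784/971 = -109357145/193229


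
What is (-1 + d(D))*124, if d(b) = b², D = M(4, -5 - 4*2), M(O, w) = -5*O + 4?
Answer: 31620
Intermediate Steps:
M(O, w) = 4 - 5*O
D = -16 (D = 4 - 5*4 = 4 - 20 = -16)
(-1 + d(D))*124 = (-1 + (-16)²)*124 = (-1 + 256)*124 = 255*124 = 31620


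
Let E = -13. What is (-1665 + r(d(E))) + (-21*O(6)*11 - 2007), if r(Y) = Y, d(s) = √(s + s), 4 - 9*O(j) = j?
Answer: -10862/3 + I*√26 ≈ -3620.7 + 5.099*I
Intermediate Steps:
O(j) = 4/9 - j/9
d(s) = √2*√s (d(s) = √(2*s) = √2*√s)
(-1665 + r(d(E))) + (-21*O(6)*11 - 2007) = (-1665 + √2*√(-13)) + (-21*(4/9 - ⅑*6)*11 - 2007) = (-1665 + √2*(I*√13)) + (-21*(4/9 - ⅔)*11 - 2007) = (-1665 + I*√26) + (-21*(-2/9)*11 - 2007) = (-1665 + I*√26) + ((14/3)*11 - 2007) = (-1665 + I*√26) + (154/3 - 2007) = (-1665 + I*√26) - 5867/3 = -10862/3 + I*√26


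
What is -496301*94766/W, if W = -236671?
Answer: 47032460566/236671 ≈ 1.9873e+5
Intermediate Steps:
-496301*94766/W = -496301/((-236671/94766)) = -496301/((-236671*1/94766)) = -496301/(-236671/94766) = -496301*(-94766/236671) = 47032460566/236671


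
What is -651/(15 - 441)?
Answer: 217/142 ≈ 1.5282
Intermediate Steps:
-651/(15 - 441) = -651/(-426) = -1/426*(-651) = 217/142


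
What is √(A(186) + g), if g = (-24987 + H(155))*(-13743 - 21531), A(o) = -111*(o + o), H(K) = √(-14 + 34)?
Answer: √(881350146 - 70548*√5) ≈ 29685.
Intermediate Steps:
H(K) = 2*√5 (H(K) = √20 = 2*√5)
A(o) = -222*o
g = 881391438 - 70548*√5 (g = (-24987 + 2*√5)*(-13743 - 21531) = (-24987 + 2*√5)*(-35274) = 881391438 - 70548*√5 ≈ 8.8123e+8)
√(A(186) + g) = √(-222*186 + (881391438 - 70548*√5)) = √(-41292 + (881391438 - 70548*√5)) = √(881350146 - 70548*√5)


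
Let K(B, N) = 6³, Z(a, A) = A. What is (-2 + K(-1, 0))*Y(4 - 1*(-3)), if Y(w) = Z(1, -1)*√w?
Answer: -214*√7 ≈ -566.19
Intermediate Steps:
K(B, N) = 216
Y(w) = -√w
(-2 + K(-1, 0))*Y(4 - 1*(-3)) = (-2 + 216)*(-√(4 - 1*(-3))) = 214*(-√(4 + 3)) = 214*(-√7) = -214*√7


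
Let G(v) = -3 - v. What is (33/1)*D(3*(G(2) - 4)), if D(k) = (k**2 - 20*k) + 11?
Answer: 42240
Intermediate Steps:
D(k) = 11 + k**2 - 20*k
(33/1)*D(3*(G(2) - 4)) = (33/1)*(11 + (3*((-3 - 1*2) - 4))**2 - 60*((-3 - 1*2) - 4)) = (33*1)*(11 + (3*((-3 - 2) - 4))**2 - 60*((-3 - 2) - 4)) = 33*(11 + (3*(-5 - 4))**2 - 60*(-5 - 4)) = 33*(11 + (3*(-9))**2 - 60*(-9)) = 33*(11 + (-27)**2 - 20*(-27)) = 33*(11 + 729 + 540) = 33*1280 = 42240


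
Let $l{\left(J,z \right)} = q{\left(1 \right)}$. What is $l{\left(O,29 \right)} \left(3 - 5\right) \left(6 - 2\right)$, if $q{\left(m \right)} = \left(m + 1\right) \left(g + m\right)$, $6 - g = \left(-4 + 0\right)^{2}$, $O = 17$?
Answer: $144$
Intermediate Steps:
$g = -10$ ($g = 6 - \left(-4 + 0\right)^{2} = 6 - \left(-4\right)^{2} = 6 - 16 = -10$)
$q{\left(m \right)} = \left(1 + m\right) \left(-10 + m\right)$ ($q{\left(m \right)} = \left(m + 1\right) \left(-10 + m\right) = \left(1 + m\right) \left(-10 + m\right)$)
$l{\left(J,z \right)} = -18$ ($l{\left(J,z \right)} = -10 + 1^{2} - 9 = -10 + 1 - 9 = -18$)
$l{\left(O,29 \right)} \left(3 - 5\right) \left(6 - 2\right) = - 18 \left(3 - 5\right) \left(6 - 2\right) = - 18 \left(\left(-2\right) 4\right) = \left(-18\right) \left(-8\right) = 144$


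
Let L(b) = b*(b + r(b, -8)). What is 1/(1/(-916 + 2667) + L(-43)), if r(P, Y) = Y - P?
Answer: 1751/602345 ≈ 0.0029070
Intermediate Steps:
L(b) = -8*b (L(b) = b*(b + (-8 - b)) = b*(-8) = -8*b)
1/(1/(-916 + 2667) + L(-43)) = 1/(1/(-916 + 2667) - 8*(-43)) = 1/(1/1751 + 344) = 1/(602345/1751) = 1751/602345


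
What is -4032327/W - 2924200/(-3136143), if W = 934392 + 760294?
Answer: -7690353293561/5314777636098 ≈ -1.4470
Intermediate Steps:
W = 1694686
-4032327/W - 2924200/(-3136143) = -4032327/1694686 - 2924200/(-3136143) = -4032327*1/1694686 - 2924200*(-1/3136143) = -4032327/1694686 + 2924200/3136143 = -7690353293561/5314777636098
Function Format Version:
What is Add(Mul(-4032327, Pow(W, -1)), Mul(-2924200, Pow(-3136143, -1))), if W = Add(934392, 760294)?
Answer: Rational(-7690353293561, 5314777636098) ≈ -1.4470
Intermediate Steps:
W = 1694686
Add(Mul(-4032327, Pow(W, -1)), Mul(-2924200, Pow(-3136143, -1))) = Add(Mul(-4032327, Pow(1694686, -1)), Mul(-2924200, Pow(-3136143, -1))) = Add(Mul(-4032327, Rational(1, 1694686)), Mul(-2924200, Rational(-1, 3136143))) = Add(Rational(-4032327, 1694686), Rational(2924200, 3136143)) = Rational(-7690353293561, 5314777636098)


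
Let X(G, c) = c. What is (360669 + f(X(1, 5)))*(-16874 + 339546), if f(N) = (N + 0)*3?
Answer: 116382627648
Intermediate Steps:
f(N) = 3*N (f(N) = N*3 = 3*N)
(360669 + f(X(1, 5)))*(-16874 + 339546) = (360669 + 3*5)*(-16874 + 339546) = (360669 + 15)*322672 = 360684*322672 = 116382627648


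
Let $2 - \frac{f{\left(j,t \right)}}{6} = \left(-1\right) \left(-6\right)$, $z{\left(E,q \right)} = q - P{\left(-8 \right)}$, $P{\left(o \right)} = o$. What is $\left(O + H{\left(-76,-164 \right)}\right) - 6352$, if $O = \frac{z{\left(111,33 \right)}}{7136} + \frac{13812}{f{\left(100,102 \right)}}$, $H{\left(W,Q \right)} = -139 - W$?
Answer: $- \frac{49884167}{7136} \approx -6990.5$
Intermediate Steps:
$z{\left(E,q \right)} = 8 + q$ ($z{\left(E,q \right)} = q - -8 = q + 8 = 8 + q$)
$f{\left(j,t \right)} = -24$ ($f{\left(j,t \right)} = 12 - 6 \left(\left(-1\right) \left(-6\right)\right) = 12 - 36 = -24$)
$O = - \frac{4106727}{7136}$ ($O = \frac{8 + 33}{7136} + \frac{13812}{-24} = 41 \cdot \frac{1}{7136} + 13812 \left(- \frac{1}{24}\right) = \frac{41}{7136} - \frac{1151}{2} = - \frac{4106727}{7136} \approx -575.49$)
$\left(O + H{\left(-76,-164 \right)}\right) - 6352 = \left(- \frac{4106727}{7136} - 63\right) - 6352 = - \frac{4556295}{7136} - 6352 = - \frac{49884167}{7136}$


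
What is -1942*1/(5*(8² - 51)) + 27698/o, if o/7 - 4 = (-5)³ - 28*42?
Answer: -19431788/590135 ≈ -32.928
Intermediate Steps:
o = -9079 (o = 28 + 7*((-5)³ - 28*42) = 28 + 7*(-125 - 1176) = 28 + 7*(-1301) = 28 - 9107 = -9079)
-1942*1/(5*(8² - 51)) + 27698/o = -1942*1/(5*(8² - 51)) + 27698/(-9079) = -1942*1/(5*(64 - 51)) + 27698*(-1/9079) = -1942/(13*5) - 27698/9079 = -1942/65 - 27698/9079 = -19431788/590135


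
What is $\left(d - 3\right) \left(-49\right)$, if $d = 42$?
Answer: $-1911$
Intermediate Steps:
$\left(d - 3\right) \left(-49\right) = \left(42 - 3\right) \left(-49\right) = 39 \left(-49\right) = -1911$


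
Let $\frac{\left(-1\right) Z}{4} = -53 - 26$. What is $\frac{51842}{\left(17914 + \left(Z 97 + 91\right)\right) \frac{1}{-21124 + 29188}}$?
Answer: $\frac{2843904}{331} \approx 8591.9$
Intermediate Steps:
$Z = 316$ ($Z = - 4 \left(-53 - 26\right) = \left(-4\right) \left(-79\right) = 316$)
$\frac{51842}{\left(17914 + \left(Z 97 + 91\right)\right) \frac{1}{-21124 + 29188}} = \frac{51842}{\left(17914 + \left(316 \cdot 97 + 91\right)\right) \frac{1}{-21124 + 29188}} = \frac{51842}{\left(17914 + \left(30652 + 91\right)\right) \frac{1}{8064}} = \frac{51842}{\left(17914 + 30743\right) \frac{1}{8064}} = \frac{51842}{48657 \cdot \frac{1}{8064}} = \frac{51842}{\frac{2317}{384}} = 51842 \cdot \frac{384}{2317} = \frac{2843904}{331}$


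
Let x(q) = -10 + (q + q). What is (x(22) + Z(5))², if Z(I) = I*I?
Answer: 3481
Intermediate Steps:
Z(I) = I²
x(q) = -10 + 2*q
(x(22) + Z(5))² = ((-10 + 2*22) + 5²)² = ((-10 + 44) + 25)² = (34 + 25)² = 59² = 3481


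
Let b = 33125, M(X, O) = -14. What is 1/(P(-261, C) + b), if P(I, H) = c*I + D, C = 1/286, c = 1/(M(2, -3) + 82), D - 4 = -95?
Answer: 68/2246051 ≈ 3.0275e-5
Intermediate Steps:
D = -91 (D = 4 - 95 = -91)
c = 1/68 (c = 1/(-14 + 82) = 1/68 ≈ 0.014706)
C = 1/286 ≈ 0.0034965
P(I, H) = -91 + I/68 (P(I, H) = I/68 - 91 = -91 + I/68)
1/(P(-261, C) + b) = 1/((-91 + (1/68)*(-261)) + 33125) = 1/((-91 - 261/68) + 33125) = 1/(-6449/68 + 33125) = 1/(2246051/68) = 68/2246051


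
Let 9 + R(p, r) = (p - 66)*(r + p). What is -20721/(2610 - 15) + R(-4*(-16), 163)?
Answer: -407402/865 ≈ -470.98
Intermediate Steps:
R(p, r) = -9 + (-66 + p)*(p + r) (R(p, r) = -9 + (p - 66)*(r + p) = -9 + (-66 + p)*(p + r))
-20721/(2610 - 15) + R(-4*(-16), 163) = -20721/(2610 - 15) + (-9 + (-4*(-16))² - (-264)*(-16) - 66*163 - 4*(-16)*163) = -20721/2595 + (-9 + 64² - 66*64 - 10758 + 64*163) = -20721/2595 + (-9 + 4096 - 4224 - 10758 + 10432) = -1*6907/865 - 463 = -6907/865 - 463 = -407402/865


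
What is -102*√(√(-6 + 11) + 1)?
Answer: -102*√(1 + √5) ≈ -183.49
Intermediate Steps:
-102*√(√(-6 + 11) + 1) = -102*√(√5 + 1) = -102*√(1 + √5)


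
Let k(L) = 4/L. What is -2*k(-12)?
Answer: 2/3 ≈ 0.66667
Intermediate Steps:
-2*k(-12) = -8/(-12) = -8*(-1)/12 = -2*(-1/3) = 2/3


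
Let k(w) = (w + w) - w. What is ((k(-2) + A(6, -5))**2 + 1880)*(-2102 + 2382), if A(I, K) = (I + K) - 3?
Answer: 530880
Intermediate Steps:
A(I, K) = -3 + I + K
k(w) = w (k(w) = 2*w - w = w)
((k(-2) + A(6, -5))**2 + 1880)*(-2102 + 2382) = ((-2 + (-3 + 6 - 5))**2 + 1880)*(-2102 + 2382) = ((-2 - 2)**2 + 1880)*280 = ((-4)**2 + 1880)*280 = (16 + 1880)*280 = 1896*280 = 530880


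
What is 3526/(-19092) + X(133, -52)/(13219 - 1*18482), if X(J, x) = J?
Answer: -12911/61494 ≈ -0.20996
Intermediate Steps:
3526/(-19092) + X(133, -52)/(13219 - 1*18482) = 3526/(-19092) + 133/(13219 - 1*18482) = 3526*(-1/19092) + 133/(13219 - 18482) = -41/222 + 133/(-5263) = -41/222 + 133*(-1/5263) = -41/222 - 7/277 = -12911/61494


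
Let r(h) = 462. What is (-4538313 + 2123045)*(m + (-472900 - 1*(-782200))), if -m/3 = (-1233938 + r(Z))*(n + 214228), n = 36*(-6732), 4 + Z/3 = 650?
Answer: 251358215470822896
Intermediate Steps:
Z = 1938 (Z = -12 + 3*650 = -12 + 1950 = 1938)
n = -242352
m = -104070837072 (m = -3*(-1233938 + 462)*(-242352 + 214228) = -(-3700428)*(-28124) = -3*34690279024 = -104070837072)
(-4538313 + 2123045)*(m + (-472900 - 1*(-782200))) = (-4538313 + 2123045)*(-104070837072 + (-472900 - 1*(-782200))) = -2415268*(-104070837072 + (-472900 + 782200)) = -2415268*(-104070837072 + 309300) = -2415268*(-104070527772) = 251358215470822896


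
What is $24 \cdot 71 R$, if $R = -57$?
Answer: $-97128$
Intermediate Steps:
$24 \cdot 71 R = 24 \cdot 71 \left(-57\right) = 1704 \left(-57\right) = -97128$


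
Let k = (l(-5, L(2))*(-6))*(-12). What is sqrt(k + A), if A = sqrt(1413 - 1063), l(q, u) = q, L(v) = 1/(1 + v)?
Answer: sqrt(-360 + 5*sqrt(14)) ≈ 18.474*I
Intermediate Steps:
k = -360 (k = -5*(-6)*(-12) = 30*(-12) = -360)
A = 5*sqrt(14) (A = sqrt(350) = 5*sqrt(14) ≈ 18.708)
sqrt(k + A) = sqrt(-360 + 5*sqrt(14))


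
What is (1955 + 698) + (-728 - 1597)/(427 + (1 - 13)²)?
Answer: 1512538/571 ≈ 2648.9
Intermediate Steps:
(1955 + 698) + (-728 - 1597)/(427 + (1 - 13)²) = 2653 - 2325/(427 + (-12)²) = 2653 - 2325/(427 + 144) = 2653 - 2325/571 = 1512538/571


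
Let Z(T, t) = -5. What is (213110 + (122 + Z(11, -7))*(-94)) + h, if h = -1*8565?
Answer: 193547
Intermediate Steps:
h = -8565
(213110 + (122 + Z(11, -7))*(-94)) + h = (213110 + (122 - 5)*(-94)) - 8565 = (213110 + 117*(-94)) - 8565 = (213110 - 10998) - 8565 = 202112 - 8565 = 193547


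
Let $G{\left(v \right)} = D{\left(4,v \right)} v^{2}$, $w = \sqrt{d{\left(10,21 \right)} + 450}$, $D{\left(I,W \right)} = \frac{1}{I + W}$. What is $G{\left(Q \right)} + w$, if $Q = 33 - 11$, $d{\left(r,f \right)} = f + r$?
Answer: $\frac{242}{13} + \sqrt{481} \approx 40.547$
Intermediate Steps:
$w = \sqrt{481}$ ($w = \sqrt{\left(21 + 10\right) + 450} = \sqrt{31 + 450} = \sqrt{481} \approx 21.932$)
$Q = 22$ ($Q = 33 - 11 = 22$)
$G{\left(v \right)} = \frac{v^{2}}{4 + v}$
$G{\left(Q \right)} + w = \frac{22^{2}}{4 + 22} + \sqrt{481} = \frac{484}{26} + \sqrt{481} = 484 \cdot \frac{1}{26} + \sqrt{481} = \frac{242}{13} + \sqrt{481}$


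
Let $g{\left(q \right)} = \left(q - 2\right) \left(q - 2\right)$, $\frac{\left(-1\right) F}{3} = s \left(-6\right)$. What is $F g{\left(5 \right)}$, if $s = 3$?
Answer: $486$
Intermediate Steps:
$F = 54$ ($F = - 3 \cdot 3 \left(-6\right) = \left(-3\right) \left(-18\right) = 54$)
$g{\left(q \right)} = \left(-2 + q\right)^{2}$ ($g{\left(q \right)} = \left(-2 + q\right) \left(-2 + q\right) = \left(-2 + q\right)^{2}$)
$F g{\left(5 \right)} = 54 \left(-2 + 5\right)^{2} = 54 \cdot 3^{2} = 54 \cdot 9 = 486$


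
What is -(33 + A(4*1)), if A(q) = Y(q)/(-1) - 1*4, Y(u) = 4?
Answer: -25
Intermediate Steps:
A(q) = -8 (A(q) = 4/(-1) - 1*4 = 4*(-1) - 4 = -4 - 4 = -8)
-(33 + A(4*1)) = -(33 - 8) = -1*25 = -25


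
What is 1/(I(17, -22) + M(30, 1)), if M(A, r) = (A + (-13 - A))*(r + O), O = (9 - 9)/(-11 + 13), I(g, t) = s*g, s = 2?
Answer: 1/21 ≈ 0.047619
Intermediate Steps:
I(g, t) = 2*g
O = 0 (O = 0/2 = 0*(½) = 0)
M(A, r) = -13*r (M(A, r) = (A + (-13 - A))*(r + 0) = -13*r)
1/(I(17, -22) + M(30, 1)) = 1/(2*17 - 13*1) = 1/(34 - 13) = 1/21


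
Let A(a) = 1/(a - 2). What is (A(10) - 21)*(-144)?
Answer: 3006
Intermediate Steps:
A(a) = 1/(-2 + a)
(A(10) - 21)*(-144) = (1/(-2 + 10) - 21)*(-144) = (1/8 - 21)*(-144) = (⅛ - 21)*(-144) = -167/8*(-144) = 3006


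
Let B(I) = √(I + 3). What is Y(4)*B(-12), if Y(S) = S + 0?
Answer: 12*I ≈ 12.0*I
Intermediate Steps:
Y(S) = S
B(I) = √(3 + I)
Y(4)*B(-12) = 4*√(3 - 12) = 4*√(-9) = 4*(3*I) = 12*I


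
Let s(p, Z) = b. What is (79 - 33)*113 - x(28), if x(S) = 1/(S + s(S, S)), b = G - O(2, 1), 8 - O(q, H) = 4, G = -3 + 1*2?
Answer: 119553/23 ≈ 5198.0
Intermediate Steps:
G = -1 (G = -3 + 2 = -1)
O(q, H) = 4 (O(q, H) = 8 - 1*4 = 8 - 4 = 4)
b = -5 (b = -1 - 1*4 = -1 - 4 = -5)
s(p, Z) = -5
x(S) = 1/(-5 + S) (x(S) = 1/(S - 5) = 1/(-5 + S))
(79 - 33)*113 - x(28) = (79 - 33)*113 - 1/(-5 + 28) = 46*113 - 1/23 = 5198 - 1*1/23 = 5198 - 1/23 = 119553/23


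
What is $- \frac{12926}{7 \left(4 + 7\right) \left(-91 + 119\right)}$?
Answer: $- \frac{6463}{1078} \approx -5.9954$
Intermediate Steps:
$- \frac{12926}{7 \left(4 + 7\right) \left(-91 + 119\right)} = - \frac{12926}{7 \cdot 11 \cdot 28} = - \frac{12926}{77 \cdot 28} = - \frac{12926}{2156} = \left(-12926\right) \frac{1}{2156} = - \frac{6463}{1078}$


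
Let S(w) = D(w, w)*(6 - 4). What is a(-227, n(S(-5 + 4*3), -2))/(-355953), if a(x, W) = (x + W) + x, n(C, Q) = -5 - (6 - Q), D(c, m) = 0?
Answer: 467/355953 ≈ 0.0013120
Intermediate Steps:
S(w) = 0 (S(w) = 0*(6 - 4) = 0*2 = 0)
n(C, Q) = -11 + Q (n(C, Q) = -5 + (-6 + Q) = -11 + Q)
a(x, W) = W + 2*x (a(x, W) = (W + x) + x = W + 2*x)
a(-227, n(S(-5 + 4*3), -2))/(-355953) = ((-11 - 2) + 2*(-227))/(-355953) = (-13 - 454)*(-1/355953) = -467*(-1/355953) = 467/355953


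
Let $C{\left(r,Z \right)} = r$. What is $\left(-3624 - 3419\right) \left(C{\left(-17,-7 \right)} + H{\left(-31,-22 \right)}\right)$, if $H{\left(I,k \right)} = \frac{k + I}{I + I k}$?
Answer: $\frac{78318160}{651} \approx 1.203 \cdot 10^{5}$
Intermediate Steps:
$H{\left(I,k \right)} = \frac{I + k}{I + I k}$
$\left(-3624 - 3419\right) \left(C{\left(-17,-7 \right)} + H{\left(-31,-22 \right)}\right) = \left(-3624 - 3419\right) \left(-17 + \frac{-31 - 22}{\left(-31\right) \left(1 - 22\right)}\right) = - 7043 \left(-17 - \frac{1}{31} \frac{1}{-21} \left(-53\right)\right) = - 7043 \left(-17 - \left(- \frac{1}{651}\right) \left(-53\right)\right) = - 7043 \left(-17 - \frac{53}{651}\right) = \left(-7043\right) \left(- \frac{11120}{651}\right) = \frac{78318160}{651}$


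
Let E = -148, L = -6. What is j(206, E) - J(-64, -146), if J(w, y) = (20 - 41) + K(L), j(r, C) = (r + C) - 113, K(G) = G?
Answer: -28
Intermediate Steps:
j(r, C) = -113 + C + r (j(r, C) = (C + r) - 113 = -113 + C + r)
J(w, y) = -27 (J(w, y) = (20 - 41) - 6 = -21 - 6 = -27)
j(206, E) - J(-64, -146) = (-113 - 148 + 206) - 1*(-27) = -55 + 27 = -28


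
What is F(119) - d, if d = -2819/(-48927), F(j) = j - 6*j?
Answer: -29114384/48927 ≈ -595.06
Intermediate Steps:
F(j) = -5*j
d = 2819/48927 (d = -2819*(-1/48927) = 2819/48927 ≈ 0.057616)
F(119) - d = -5*119 - 1*2819/48927 = -595 - 2819/48927 = -29114384/48927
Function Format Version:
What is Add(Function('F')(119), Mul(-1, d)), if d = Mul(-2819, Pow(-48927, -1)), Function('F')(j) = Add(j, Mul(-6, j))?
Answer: Rational(-29114384, 48927) ≈ -595.06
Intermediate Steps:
Function('F')(j) = Mul(-5, j)
d = Rational(2819, 48927) (d = Mul(-2819, Rational(-1, 48927)) = Rational(2819, 48927) ≈ 0.057616)
Add(Function('F')(119), Mul(-1, d)) = Add(Mul(-5, 119), Mul(-1, Rational(2819, 48927))) = Add(-595, Rational(-2819, 48927)) = Rational(-29114384, 48927)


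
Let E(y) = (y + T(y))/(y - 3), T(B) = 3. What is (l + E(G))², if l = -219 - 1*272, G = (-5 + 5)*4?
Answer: 242064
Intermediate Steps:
G = 0 (G = 0*4 = 0)
E(y) = (3 + y)/(-3 + y) (E(y) = (y + 3)/(y - 3) = (3 + y)/(-3 + y))
l = -491 (l = -219 - 272 = -491)
(l + E(G))² = (-491 + (3 + 0)/(-3 + 0))² = (-491 + 3/(-3))² = (-491 - ⅓*3)² = (-491 - 1)² = (-492)² = 242064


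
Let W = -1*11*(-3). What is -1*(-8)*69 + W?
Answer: 585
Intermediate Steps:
W = 33 (W = -11*(-3) = 33)
-1*(-8)*69 + W = -1*(-8)*69 + 33 = 8*69 + 33 = 552 + 33 = 585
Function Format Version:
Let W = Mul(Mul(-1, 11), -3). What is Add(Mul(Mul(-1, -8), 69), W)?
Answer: 585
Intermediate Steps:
W = 33 (W = Mul(-11, -3) = 33)
Add(Mul(Mul(-1, -8), 69), W) = Add(Mul(Mul(-1, -8), 69), 33) = Add(Mul(8, 69), 33) = Add(552, 33) = 585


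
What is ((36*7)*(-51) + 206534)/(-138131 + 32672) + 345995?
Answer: 36488093023/105459 ≈ 3.4599e+5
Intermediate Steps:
((36*7)*(-51) + 206534)/(-138131 + 32672) + 345995 = (252*(-51) + 206534)/(-105459) + 345995 = (-12852 + 206534)*(-1/105459) + 345995 = 193682*(-1/105459) + 345995 = -193682/105459 + 345995 = 36488093023/105459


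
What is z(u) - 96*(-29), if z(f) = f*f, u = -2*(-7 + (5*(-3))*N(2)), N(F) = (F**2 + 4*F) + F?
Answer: 191140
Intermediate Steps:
N(F) = F**2 + 5*F
u = 434 (u = -2*(-7 + (5*(-3))*(2*(5 + 2))) = -2*(-7 - 30*7) = -2*(-7 - 15*14) = -2*(-7 - 210) = -2*(-217) = 434)
z(f) = f**2
z(u) - 96*(-29) = 434**2 - 96*(-29) = 188356 - 1*(-2784) = 188356 + 2784 = 191140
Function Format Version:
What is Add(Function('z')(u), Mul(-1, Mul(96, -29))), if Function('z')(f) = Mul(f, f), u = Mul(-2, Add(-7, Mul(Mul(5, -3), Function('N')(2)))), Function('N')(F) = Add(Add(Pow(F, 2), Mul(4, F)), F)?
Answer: 191140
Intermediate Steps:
Function('N')(F) = Add(Pow(F, 2), Mul(5, F))
u = 434 (u = Mul(-2, Add(-7, Mul(Mul(5, -3), Mul(2, Add(5, 2))))) = Mul(-2, Add(-7, Mul(-15, Mul(2, 7)))) = Mul(-2, Add(-7, Mul(-15, 14))) = Mul(-2, Add(-7, -210)) = Mul(-2, -217) = 434)
Function('z')(f) = Pow(f, 2)
Add(Function('z')(u), Mul(-1, Mul(96, -29))) = Add(Pow(434, 2), Mul(-1, Mul(96, -29))) = Add(188356, Mul(-1, -2784)) = Add(188356, 2784) = 191140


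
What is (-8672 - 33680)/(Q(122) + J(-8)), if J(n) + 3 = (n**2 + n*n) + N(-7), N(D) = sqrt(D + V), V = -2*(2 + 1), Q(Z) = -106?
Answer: -402344/187 + 21176*I*sqrt(13)/187 ≈ -2151.6 + 408.29*I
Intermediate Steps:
V = -6 (V = -2*3 = -6)
N(D) = sqrt(-6 + D) (N(D) = sqrt(D - 6) = sqrt(-6 + D))
J(n) = -3 + 2*n**2 + I*sqrt(13) (J(n) = -3 + ((n**2 + n*n) + sqrt(-6 - 7)) = -3 + ((n**2 + n**2) + sqrt(-13)) = -3 + (2*n**2 + I*sqrt(13)) = -3 + 2*n**2 + I*sqrt(13))
(-8672 - 33680)/(Q(122) + J(-8)) = (-8672 - 33680)/(-106 + (-3 + 2*(-8)**2 + I*sqrt(13))) = -42352/(-106 + (-3 + 2*64 + I*sqrt(13))) = -42352/(-106 + (-3 + 128 + I*sqrt(13))) = -42352/(-106 + (125 + I*sqrt(13))) = -42352/(19 + I*sqrt(13))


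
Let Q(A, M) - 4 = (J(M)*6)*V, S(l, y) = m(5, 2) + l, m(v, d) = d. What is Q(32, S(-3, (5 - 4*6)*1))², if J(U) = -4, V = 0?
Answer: 16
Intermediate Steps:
S(l, y) = 2 + l
Q(A, M) = 4 (Q(A, M) = 4 - 4*6*0 = 4 - 24*0 = 4 + 0 = 4)
Q(32, S(-3, (5 - 4*6)*1))² = 4² = 16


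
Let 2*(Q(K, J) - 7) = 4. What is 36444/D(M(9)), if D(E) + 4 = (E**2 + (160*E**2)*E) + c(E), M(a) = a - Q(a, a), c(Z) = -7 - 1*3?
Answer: -18222/7 ≈ -2603.1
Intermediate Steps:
c(Z) = -10 (c(Z) = -7 - 3 = -10)
Q(K, J) = 9 (Q(K, J) = 7 + (1/2)*4 = 7 + 2 = 9)
M(a) = -9 + a (M(a) = a - 1*9 = a - 9 = -9 + a)
D(E) = -14 + E**2 + 160*E**3 (D(E) = -4 + ((E**2 + (160*E**2)*E) - 10) = -4 + ((E**2 + 160*E**3) - 10) = -4 + (-10 + E**2 + 160*E**3) = -14 + E**2 + 160*E**3)
36444/D(M(9)) = 36444/(-14 + (-9 + 9)**2 + 160*(-9 + 9)**3) = 36444/(-14 + 0**2 + 160*0**3) = 36444/(-14 + 0 + 160*0) = 36444/(-14 + 0 + 0) = 36444/(-14) = 36444*(-1/14) = -18222/7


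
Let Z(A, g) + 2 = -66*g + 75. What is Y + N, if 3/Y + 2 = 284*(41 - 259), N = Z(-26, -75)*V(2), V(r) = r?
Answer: 207329347/20638 ≈ 10046.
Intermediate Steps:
Z(A, g) = 73 - 66*g (Z(A, g) = -2 + (-66*g + 75) = -2 + (75 - 66*g) = 73 - 66*g)
N = 10046 (N = (73 - 66*(-75))*2 = (73 + 4950)*2 = 5023*2 = 10046)
Y = -1/20638 (Y = 3/(-2 + 284*(41 - 259)) = 3/(-2 + 284*(-218)) = 3/(-2 - 61912) = 3/(-61914) = 3*(-1/61914) = -1/20638 ≈ -4.8454e-5)
Y + N = -1/20638 + 10046 = 207329347/20638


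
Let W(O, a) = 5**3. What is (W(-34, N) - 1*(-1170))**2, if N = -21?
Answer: 1677025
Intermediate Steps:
W(O, a) = 125
(W(-34, N) - 1*(-1170))**2 = (125 - 1*(-1170))**2 = (125 + 1170)**2 = 1295**2 = 1677025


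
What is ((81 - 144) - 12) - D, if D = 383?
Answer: -458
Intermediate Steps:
((81 - 144) - 12) - D = ((81 - 144) - 12) - 1*383 = (-63 - 12) - 383 = -75 - 383 = -458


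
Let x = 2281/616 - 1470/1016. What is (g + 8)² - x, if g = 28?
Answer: 101212175/78232 ≈ 1293.7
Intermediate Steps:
x = 176497/78232 (x = 2281*(1/616) - 1470*1/1016 = 2281/616 - 735/508 = 176497/78232 ≈ 2.2561)
(g + 8)² - x = (28 + 8)² - 1*176497/78232 = 36² - 176497/78232 = 1296 - 176497/78232 = 101212175/78232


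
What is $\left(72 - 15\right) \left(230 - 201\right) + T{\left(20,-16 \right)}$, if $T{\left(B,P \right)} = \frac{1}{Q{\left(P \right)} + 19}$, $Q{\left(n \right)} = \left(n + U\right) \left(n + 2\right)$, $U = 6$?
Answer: $\frac{262828}{159} \approx 1653.0$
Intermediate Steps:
$Q{\left(n \right)} = \left(2 + n\right) \left(6 + n\right)$ ($Q{\left(n \right)} = \left(n + 6\right) \left(n + 2\right) = \left(6 + n\right) \left(2 + n\right) = \left(2 + n\right) \left(6 + n\right)$)
$T{\left(B,P \right)} = \frac{1}{31 + P^{2} + 8 P}$ ($T{\left(B,P \right)} = \frac{1}{\left(12 + P^{2} + 8 P\right) + 19} = \frac{1}{31 + P^{2} + 8 P}$)
$\left(72 - 15\right) \left(230 - 201\right) + T{\left(20,-16 \right)} = \left(72 - 15\right) \left(230 - 201\right) + \frac{1}{31 + \left(-16\right)^{2} + 8 \left(-16\right)} = 57 \left(230 - 201\right) + \frac{1}{31 + 256 - 128} = 57 \cdot 29 + \frac{1}{159} = 1653 + \frac{1}{159} = \frac{262828}{159}$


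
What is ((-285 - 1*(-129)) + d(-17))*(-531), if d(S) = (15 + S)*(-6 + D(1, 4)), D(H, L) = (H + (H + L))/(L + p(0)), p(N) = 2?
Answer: 77526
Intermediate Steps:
D(H, L) = (L + 2*H)/(2 + L) (D(H, L) = (H + (H + L))/(L + 2) = (L + 2*H)/(2 + L))
d(S) = -75 - 5*S (d(S) = (15 + S)*(-6 + (4 + 2*1)/(2 + 4)) = (15 + S)*(-6 + (4 + 2)/6) = (15 + S)*(-6 + (⅙)*6) = (15 + S)*(-6 + 1) = (15 + S)*(-5) = -75 - 5*S)
((-285 - 1*(-129)) + d(-17))*(-531) = ((-285 - 1*(-129)) + (-75 - 5*(-17)))*(-531) = ((-285 + 129) + (-75 + 85))*(-531) = (-156 + 10)*(-531) = -146*(-531) = 77526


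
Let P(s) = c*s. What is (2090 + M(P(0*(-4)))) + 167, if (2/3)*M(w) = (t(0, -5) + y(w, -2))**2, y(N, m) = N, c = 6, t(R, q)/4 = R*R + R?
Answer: 2257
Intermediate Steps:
t(R, q) = 4*R + 4*R**2 (t(R, q) = 4*(R*R + R) = 4*(R**2 + R) = 4*(R + R**2) = 4*R + 4*R**2)
P(s) = 6*s
M(w) = 3*w**2/2 (M(w) = 3*(4*0*(1 + 0) + w)**2/2 = 3*(4*0*1 + w)**2/2 = 3*(0 + w)**2/2 = 3*w**2/2)
(2090 + M(P(0*(-4)))) + 167 = (2090 + 3*(6*(0*(-4)))**2/2) + 167 = (2090 + 3*(6*0)**2/2) + 167 = (2090 + (3/2)*0**2) + 167 = (2090 + (3/2)*0) + 167 = (2090 + 0) + 167 = 2090 + 167 = 2257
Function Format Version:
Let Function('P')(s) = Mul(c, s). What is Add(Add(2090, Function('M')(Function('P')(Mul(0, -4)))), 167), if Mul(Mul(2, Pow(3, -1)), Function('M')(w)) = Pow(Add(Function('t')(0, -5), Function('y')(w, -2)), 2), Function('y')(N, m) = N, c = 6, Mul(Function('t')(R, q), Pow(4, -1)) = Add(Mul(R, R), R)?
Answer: 2257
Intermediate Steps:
Function('t')(R, q) = Add(Mul(4, R), Mul(4, Pow(R, 2))) (Function('t')(R, q) = Mul(4, Add(Mul(R, R), R)) = Mul(4, Add(Pow(R, 2), R)) = Mul(4, Add(R, Pow(R, 2))) = Add(Mul(4, R), Mul(4, Pow(R, 2))))
Function('P')(s) = Mul(6, s)
Function('M')(w) = Mul(Rational(3, 2), Pow(w, 2)) (Function('M')(w) = Mul(Rational(3, 2), Pow(Add(Mul(4, 0, Add(1, 0)), w), 2)) = Mul(Rational(3, 2), Pow(Add(Mul(4, 0, 1), w), 2)) = Mul(Rational(3, 2), Pow(Add(0, w), 2)) = Mul(Rational(3, 2), Pow(w, 2)))
Add(Add(2090, Function('M')(Function('P')(Mul(0, -4)))), 167) = Add(Add(2090, Mul(Rational(3, 2), Pow(Mul(6, Mul(0, -4)), 2))), 167) = Add(Add(2090, Mul(Rational(3, 2), Pow(Mul(6, 0), 2))), 167) = Add(Add(2090, Mul(Rational(3, 2), Pow(0, 2))), 167) = Add(Add(2090, Mul(Rational(3, 2), 0)), 167) = Add(Add(2090, 0), 167) = Add(2090, 167) = 2257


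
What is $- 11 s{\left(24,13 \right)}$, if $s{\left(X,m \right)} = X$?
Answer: $-264$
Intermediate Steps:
$- 11 s{\left(24,13 \right)} = \left(-11\right) 24 = -264$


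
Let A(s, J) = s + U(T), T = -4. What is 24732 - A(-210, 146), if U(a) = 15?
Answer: 24927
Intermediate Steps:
A(s, J) = 15 + s (A(s, J) = s + 15 = 15 + s)
24732 - A(-210, 146) = 24732 - (15 - 210) = 24732 - 1*(-195) = 24732 + 195 = 24927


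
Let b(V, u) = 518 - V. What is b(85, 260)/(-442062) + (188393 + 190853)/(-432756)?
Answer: -2331078175/2657013651 ≈ -0.87733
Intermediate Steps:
b(85, 260)/(-442062) + (188393 + 190853)/(-432756) = (518 - 1*85)/(-442062) + (188393 + 190853)/(-432756) = (518 - 85)*(-1/442062) + 379246*(-1/432756) = 433*(-1/442062) - 189623/216378 = -433/442062 - 189623/216378 = -2331078175/2657013651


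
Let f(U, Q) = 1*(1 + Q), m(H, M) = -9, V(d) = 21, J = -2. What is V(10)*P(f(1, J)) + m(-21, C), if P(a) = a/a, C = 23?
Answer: 12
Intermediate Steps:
f(U, Q) = 1 + Q
P(a) = 1
V(10)*P(f(1, J)) + m(-21, C) = 21*1 - 9 = 21 - 9 = 12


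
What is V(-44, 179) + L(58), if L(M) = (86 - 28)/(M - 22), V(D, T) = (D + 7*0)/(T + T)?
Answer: 4795/3222 ≈ 1.4882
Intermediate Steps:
V(D, T) = D/(2*T) (V(D, T) = (D + 0)/((2*T)) = D*(1/(2*T)) = D/(2*T))
L(M) = 58/(-22 + M)
V(-44, 179) + L(58) = (1/2)*(-44)/179 + 58/(-22 + 58) = (1/2)*(-44)*(1/179) + 58/36 = -22/179 + 58*(1/36) = -22/179 + 29/18 = 4795/3222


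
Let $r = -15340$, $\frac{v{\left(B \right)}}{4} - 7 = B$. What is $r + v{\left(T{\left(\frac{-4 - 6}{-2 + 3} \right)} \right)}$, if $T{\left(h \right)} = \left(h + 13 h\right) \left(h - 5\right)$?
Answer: $-6912$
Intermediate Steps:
$T{\left(h \right)} = 14 h \left(-5 + h\right)$
$v{\left(B \right)} = 28 + 4 B$
$r + v{\left(T{\left(\frac{-4 - 6}{-2 + 3} \right)} \right)} = -15340 + \left(28 + 4 \cdot 14 \frac{-4 - 6}{-2 + 3} \left(-5 + \frac{-4 - 6}{-2 + 3}\right)\right) = -15340 + \left(28 + 4 \cdot 14 \left(- \frac{10}{1}\right) \left(-5 - \frac{10}{1}\right)\right) = -15340 + \left(28 + 4 \cdot 14 \left(\left(-10\right) 1\right) \left(-5 - 10\right)\right) = -15340 + \left(28 + 4 \cdot 14 \left(-10\right) \left(-5 - 10\right)\right) = -15340 + \left(28 + 4 \cdot 14 \left(-10\right) \left(-15\right)\right) = -15340 + \left(28 + 4 \cdot 2100\right) = -15340 + \left(28 + 8400\right) = -15340 + 8428 = -6912$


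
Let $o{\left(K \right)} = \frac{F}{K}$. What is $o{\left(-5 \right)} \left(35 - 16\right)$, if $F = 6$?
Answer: $- \frac{114}{5} \approx -22.8$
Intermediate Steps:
$o{\left(K \right)} = \frac{6}{K}$
$o{\left(-5 \right)} \left(35 - 16\right) = \frac{6}{-5} \left(35 - 16\right) = 6 \left(- \frac{1}{5}\right) 19 = \left(- \frac{6}{5}\right) 19 = - \frac{114}{5}$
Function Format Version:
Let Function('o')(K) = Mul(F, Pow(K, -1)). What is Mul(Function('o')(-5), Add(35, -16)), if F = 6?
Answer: Rational(-114, 5) ≈ -22.800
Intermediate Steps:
Function('o')(K) = Mul(6, Pow(K, -1))
Mul(Function('o')(-5), Add(35, -16)) = Mul(Mul(6, Pow(-5, -1)), Add(35, -16)) = Mul(Mul(6, Rational(-1, 5)), 19) = Mul(Rational(-6, 5), 19) = Rational(-114, 5)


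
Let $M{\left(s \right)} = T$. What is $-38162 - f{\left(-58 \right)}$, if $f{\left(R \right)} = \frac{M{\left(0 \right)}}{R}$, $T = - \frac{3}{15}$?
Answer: $- \frac{11066981}{290} \approx -38162.0$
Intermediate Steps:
$T = - \frac{1}{5}$ ($T = \left(-3\right) \frac{1}{15} = - \frac{1}{5} \approx -0.2$)
$M{\left(s \right)} = - \frac{1}{5}$
$f{\left(R \right)} = - \frac{1}{5 R}$
$-38162 - f{\left(-58 \right)} = -38162 - - \frac{1}{5 \left(-58\right)} = -38162 - \left(- \frac{1}{5}\right) \left(- \frac{1}{58}\right) = -38162 - \frac{1}{290} = - \frac{11066981}{290}$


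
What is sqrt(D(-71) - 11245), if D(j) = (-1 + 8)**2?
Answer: 6*I*sqrt(311) ≈ 105.81*I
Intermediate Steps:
D(j) = 49 (D(j) = 7**2 = 49)
sqrt(D(-71) - 11245) = sqrt(49 - 11245) = sqrt(-11196) = 6*I*sqrt(311)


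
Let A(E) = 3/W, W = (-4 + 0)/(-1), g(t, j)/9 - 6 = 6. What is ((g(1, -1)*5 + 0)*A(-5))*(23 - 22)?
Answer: 405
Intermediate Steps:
g(t, j) = 108 (g(t, j) = 54 + 9*6 = 54 + 54 = 108)
W = 4 (W = -4*(-1) = 4)
A(E) = ¾ (A(E) = 3/4 = 3*(¼) = ¾)
((g(1, -1)*5 + 0)*A(-5))*(23 - 22) = ((108*5 + 0)*(¾))*(23 - 22) = ((540 + 0)*(¾))*1 = (540*(¾))*1 = 405*1 = 405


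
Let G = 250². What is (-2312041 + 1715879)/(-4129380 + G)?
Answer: 298081/2033440 ≈ 0.14659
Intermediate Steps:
G = 62500
(-2312041 + 1715879)/(-4129380 + G) = (-2312041 + 1715879)/(-4129380 + 62500) = -596162/(-4066880) = -596162*(-1/4066880) = 298081/2033440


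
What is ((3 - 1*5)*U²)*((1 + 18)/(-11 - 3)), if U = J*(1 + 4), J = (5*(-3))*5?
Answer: 2671875/7 ≈ 3.8170e+5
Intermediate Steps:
J = -75 (J = -15*5 = -75)
U = -375 (U = -75*(1 + 4) = -75*5 = -375)
((3 - 1*5)*U²)*((1 + 18)/(-11 - 3)) = ((3 - 1*5)*(-375)²)*((1 + 18)/(-11 - 3)) = ((3 - 5)*140625)*(19/(-14)) = (-2*140625)*(19*(-1/14)) = -281250*(-19/14) = 2671875/7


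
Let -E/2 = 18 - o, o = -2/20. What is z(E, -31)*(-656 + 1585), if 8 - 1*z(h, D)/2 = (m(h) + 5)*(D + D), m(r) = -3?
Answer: 245256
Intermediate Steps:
o = -1/10 (o = -2*1/20 = -1/10 ≈ -0.10000)
E = -181/5 (E = -2*(18 - 1*(-1/10)) = -2*(18 + 1/10) = -2*181/10 = -181/5 ≈ -36.200)
z(h, D) = 16 - 8*D (z(h, D) = 16 - 2*(-3 + 5)*(D + D) = 16 - 4*2*D = 16 - 8*D)
z(E, -31)*(-656 + 1585) = (16 - 8*(-31))*(-656 + 1585) = (16 + 248)*929 = 264*929 = 245256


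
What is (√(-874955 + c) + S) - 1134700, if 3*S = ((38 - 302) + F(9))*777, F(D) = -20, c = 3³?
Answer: -1208256 + 4*I*√54683 ≈ -1.2083e+6 + 935.38*I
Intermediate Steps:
c = 27
S = -73556 (S = (((38 - 302) - 20)*777)/3 = ((-264 - 20)*777)/3 = (-284*777)/3 = (⅓)*(-220668) = -73556)
(√(-874955 + c) + S) - 1134700 = (√(-874955 + 27) - 73556) - 1134700 = (√(-874928) - 73556) - 1134700 = (4*I*√54683 - 73556) - 1134700 = (-73556 + 4*I*√54683) - 1134700 = -1208256 + 4*I*√54683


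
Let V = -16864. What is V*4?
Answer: -67456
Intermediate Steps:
V*4 = -16864*4 = -67456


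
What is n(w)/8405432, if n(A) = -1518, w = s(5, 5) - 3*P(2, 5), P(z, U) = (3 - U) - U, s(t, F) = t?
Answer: -759/4202716 ≈ -0.00018060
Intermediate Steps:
P(z, U) = 3 - 2*U
w = 26 (w = 5 - 3*(3 - 2*5) = 5 - 3*(3 - 10) = 5 - 3*(-7) = 5 + 21 = 26)
n(w)/8405432 = -1518/8405432 = -1518*1/8405432 = -759/4202716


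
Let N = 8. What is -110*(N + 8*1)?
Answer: -1760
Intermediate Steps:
-110*(N + 8*1) = -110*(8 + 8*1) = -110*(8 + 8) = -110*16 = -1760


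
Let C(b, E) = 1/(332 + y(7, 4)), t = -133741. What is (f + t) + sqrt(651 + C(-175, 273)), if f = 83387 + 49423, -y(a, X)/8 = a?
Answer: -931 + sqrt(12397713)/138 ≈ -905.49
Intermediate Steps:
y(a, X) = -8*a
C(b, E) = 1/276 (C(b, E) = 1/(332 - 8*7) = 1/(332 - 56) = 1/276)
f = 132810
(f + t) + sqrt(651 + C(-175, 273)) = (132810 - 133741) + sqrt(651 + 1/276) = -931 + sqrt(179677/276) = -931 + sqrt(12397713)/138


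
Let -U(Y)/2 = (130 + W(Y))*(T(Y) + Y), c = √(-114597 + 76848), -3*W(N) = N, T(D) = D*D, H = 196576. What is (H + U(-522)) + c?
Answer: -165156320 + I*√37749 ≈ -1.6516e+8 + 194.29*I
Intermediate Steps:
T(D) = D²
W(N) = -N/3
c = I*√37749 (c = √(-37749) = I*√37749 ≈ 194.29*I)
U(Y) = -2*(130 - Y/3)*(Y + Y²) (U(Y) = -2*(130 - Y/3)*(Y² + Y) = -2*(130 - Y/3)*(Y + Y²))
(H + U(-522)) + c = (196576 + (⅔)*(-522)*(-390 + (-522)² - 389*(-522))) + I*√37749 = (196576 + (⅔)*(-522)*(-390 + 272484 + 203058)) + I*√37749 = (196576 + (⅔)*(-522)*475152) + I*√37749 = (196576 - 165352896) + I*√37749 = -165156320 + I*√37749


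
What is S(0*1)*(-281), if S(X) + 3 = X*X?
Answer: 843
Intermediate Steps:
S(X) = -3 + X² (S(X) = -3 + X*X = -3 + X²)
S(0*1)*(-281) = (-3 + (0*1)²)*(-281) = (-3 + 0²)*(-281) = (-3 + 0)*(-281) = -3*(-281) = 843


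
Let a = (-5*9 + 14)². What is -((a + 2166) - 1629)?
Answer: -1498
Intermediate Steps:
a = 961 (a = (-45 + 14)² = (-31)² = 961)
-((a + 2166) - 1629) = -((961 + 2166) - 1629) = -(3127 - 1629) = -1*1498 = -1498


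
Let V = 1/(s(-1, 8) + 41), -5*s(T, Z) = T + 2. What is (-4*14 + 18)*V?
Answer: -95/102 ≈ -0.93137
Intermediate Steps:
s(T, Z) = -2/5 - T/5 (s(T, Z) = -(T + 2)/5 = -(2 + T)/5 = -2/5 - T/5)
V = 5/204 (V = 1/((-2/5 - 1/5*(-1)) + 41) = 1/((-2/5 + 1/5) + 41) = 1/(-1/5 + 41) = 1/(204/5) = 5/204 ≈ 0.024510)
(-4*14 + 18)*V = (-4*14 + 18)*(5/204) = (-56 + 18)*(5/204) = -38*5/204 = -95/102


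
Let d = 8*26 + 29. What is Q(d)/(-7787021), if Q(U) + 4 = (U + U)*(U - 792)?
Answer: 263074/7787021 ≈ 0.033784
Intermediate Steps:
d = 237 (d = 208 + 29 = 237)
Q(U) = -4 + 2*U*(-792 + U) (Q(U) = -4 + (U + U)*(U - 792) = -4 + (2*U)*(-792 + U) = -4 + 2*U*(-792 + U))
Q(d)/(-7787021) = (-4 - 1584*237 + 2*237**2)/(-7787021) = (-4 - 375408 + 2*56169)*(-1/7787021) = (-4 - 375408 + 112338)*(-1/7787021) = -263074*(-1/7787021) = 263074/7787021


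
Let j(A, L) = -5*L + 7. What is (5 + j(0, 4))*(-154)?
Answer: 1232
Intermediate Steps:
j(A, L) = 7 - 5*L
(5 + j(0, 4))*(-154) = (5 + (7 - 5*4))*(-154) = (5 + (7 - 20))*(-154) = (5 - 13)*(-154) = -8*(-154) = 1232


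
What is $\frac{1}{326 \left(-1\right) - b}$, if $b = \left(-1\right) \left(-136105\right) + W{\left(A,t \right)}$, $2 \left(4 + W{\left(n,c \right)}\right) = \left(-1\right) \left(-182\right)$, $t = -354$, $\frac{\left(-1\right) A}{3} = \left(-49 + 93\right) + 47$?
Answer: $- \frac{1}{136518} \approx -7.325 \cdot 10^{-6}$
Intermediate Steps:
$A = -273$ ($A = - 3 \left(\left(-49 + 93\right) + 47\right) = - 3 \left(44 + 47\right) = \left(-3\right) 91 = -273$)
$W{\left(n,c \right)} = 87$ ($W{\left(n,c \right)} = -4 + \frac{\left(-1\right) \left(-182\right)}{2} = -4 + \frac{1}{2} \cdot 182 = -4 + 91 = 87$)
$b = 136192$ ($b = \left(-1\right) \left(-136105\right) + 87 = 136105 + 87 = 136192$)
$\frac{1}{326 \left(-1\right) - b} = \frac{1}{326 \left(-1\right) - 136192} = \frac{1}{-326 - 136192} = \frac{1}{-136518} = - \frac{1}{136518}$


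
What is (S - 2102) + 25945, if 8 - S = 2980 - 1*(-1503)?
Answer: 19368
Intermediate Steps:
S = -4475 (S = 8 - (2980 - 1*(-1503)) = 8 - (2980 + 1503) = 8 - 1*4483 = 8 - 4483 = -4475)
(S - 2102) + 25945 = (-4475 - 2102) + 25945 = -6577 + 25945 = 19368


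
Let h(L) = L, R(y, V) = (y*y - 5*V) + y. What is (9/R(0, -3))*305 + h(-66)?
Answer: 117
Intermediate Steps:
R(y, V) = y + y² - 5*V (R(y, V) = (y² - 5*V) + y = y + y² - 5*V)
(9/R(0, -3))*305 + h(-66) = (9/(0 + 0² - 5*(-3)))*305 - 66 = (9/(0 + 0 + 15))*305 - 66 = (9/15)*305 - 66 = (9*(1/15))*305 - 66 = (⅗)*305 - 66 = 183 - 66 = 117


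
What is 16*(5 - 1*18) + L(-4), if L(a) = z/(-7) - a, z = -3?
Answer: -1425/7 ≈ -203.57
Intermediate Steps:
L(a) = 3/7 - a (L(a) = -3/(-7) - a = -3*(-⅐) - a = 3/7 - a)
16*(5 - 1*18) + L(-4) = 16*(5 - 1*18) + (3/7 - 1*(-4)) = 16*(5 - 18) + (3/7 + 4) = 16*(-13) + 31/7 = -208 + 31/7 = -1425/7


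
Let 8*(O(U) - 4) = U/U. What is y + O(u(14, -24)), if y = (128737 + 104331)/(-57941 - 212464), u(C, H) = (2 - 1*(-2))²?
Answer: 7058821/2163240 ≈ 3.2631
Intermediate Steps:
u(C, H) = 16 (u(C, H) = (2 + 2)² = 4² = 16)
O(U) = 33/8 (O(U) = 4 + (U/U)/8 = 4 + (⅛)*1 = 4 + ⅛ = 33/8)
y = -233068/270405 (y = 233068/(-270405) = 233068*(-1/270405) = -233068/270405 ≈ -0.86192)
y + O(u(14, -24)) = -233068/270405 + 33/8 = 7058821/2163240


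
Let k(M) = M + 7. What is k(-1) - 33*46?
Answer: -1512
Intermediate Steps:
k(M) = 7 + M
k(-1) - 33*46 = (7 - 1) - 33*46 = 6 - 1518 = -1512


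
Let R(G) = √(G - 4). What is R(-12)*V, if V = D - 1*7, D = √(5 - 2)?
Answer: 4*I*(-7 + √3) ≈ -21.072*I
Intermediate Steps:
D = √3 ≈ 1.7320
R(G) = √(-4 + G)
V = -7 + √3 (V = √3 - 1*7 = √3 - 7 = -7 + √3 ≈ -5.2680)
R(-12)*V = √(-4 - 12)*(-7 + √3) = √(-16)*(-7 + √3) = (4*I)*(-7 + √3) = 4*I*(-7 + √3)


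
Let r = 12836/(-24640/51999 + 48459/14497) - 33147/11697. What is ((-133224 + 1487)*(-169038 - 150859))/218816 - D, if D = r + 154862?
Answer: 61364620026714827608935/1845063051193404224 ≈ 33259.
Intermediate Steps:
r = 37703435580350103/8432029884439 (r = 12836/(-24640*1/51999 + 48459*(1/14497)) - 33147*1/11697 = 12836/(-24640/51999 + 48459/14497) - 11049/3899 = 12836/(2162613461/753829503) - 11049/3899 = 12836*(753829503/2162613461) - 11049/3899 = 9676155500508/2162613461 - 11049/3899 = 37703435580350103/8432029884439 ≈ 4471.5)
D = 1343504447544342521/8432029884439 (D = 37703435580350103/8432029884439 + 154862 = 1343504447544342521/8432029884439 ≈ 1.5933e+5)
((-133224 + 1487)*(-169038 - 150859))/218816 - D = ((-133224 + 1487)*(-169038 - 150859))/218816 - 1*1343504447544342521/8432029884439 = -131737*(-319897)*(1/218816) - 1343504447544342521/8432029884439 = 42142271089*(1/218816) - 1343504447544342521/8432029884439 = 42142271089/218816 - 1343504447544342521/8432029884439 = 61364620026714827608935/1845063051193404224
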